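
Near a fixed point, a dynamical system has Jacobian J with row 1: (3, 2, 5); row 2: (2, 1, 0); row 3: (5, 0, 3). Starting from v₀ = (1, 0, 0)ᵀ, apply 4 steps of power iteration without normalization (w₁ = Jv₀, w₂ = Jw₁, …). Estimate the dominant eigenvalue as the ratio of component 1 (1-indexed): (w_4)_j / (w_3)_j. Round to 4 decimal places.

8.6000

w1 = Jv₀ = (3·1 + 2·0 + 5·0; 2·1 + 1·0 + 0·0; 5·1 + 0·0 + 3·0) = (3, 2, 5)
w2 = Jw1 = (3·3 + 2·2 + 5·5; 2·3 + 1·2 + 0·5; 5·3 + 0·2 + 3·5) = (38, 8, 30)
w3 = Jw2 = (280, 84, 280)
w4 = Jw3 = (2408, 644, 2240)
Ratio at component: 2408 / 280 = 8.6000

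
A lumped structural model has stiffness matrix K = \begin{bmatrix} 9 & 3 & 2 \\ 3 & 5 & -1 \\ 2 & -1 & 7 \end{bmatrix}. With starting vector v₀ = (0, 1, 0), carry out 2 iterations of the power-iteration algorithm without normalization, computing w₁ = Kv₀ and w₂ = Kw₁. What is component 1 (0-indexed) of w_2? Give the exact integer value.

w1 = Kv₀ = (3, 5, -1)
w2 = Kw1 = (40, 35, -6)
The requested component of w2 is 35.

35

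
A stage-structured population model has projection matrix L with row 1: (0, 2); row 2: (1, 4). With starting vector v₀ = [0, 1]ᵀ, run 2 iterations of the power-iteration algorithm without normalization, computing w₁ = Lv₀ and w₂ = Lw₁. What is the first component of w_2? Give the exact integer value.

w1 = Lv₀ = (0·0 + 2·1; 1·0 + 4·1) = (2, 4)
w2 = Lw1 = (0·2 + 2·4; 1·2 + 4·4) = (8, 18)
The requested component of w2 is 8.

8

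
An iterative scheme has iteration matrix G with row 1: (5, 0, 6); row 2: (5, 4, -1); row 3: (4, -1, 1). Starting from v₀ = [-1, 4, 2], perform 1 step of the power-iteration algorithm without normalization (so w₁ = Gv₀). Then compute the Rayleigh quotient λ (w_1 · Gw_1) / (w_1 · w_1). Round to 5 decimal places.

λ ≈ 3.66265

w1 = Gv₀ = (7, 9, -6)
Gw1 = (-1, 77, 13)
w1·Gw1 = 7·(-1) + 9·77 + (-6)·13 = 608; w1·w1 = 7·7 + 9·9 + (-6)·(-6) = 166
λ ≈ 608/166 = 3.66265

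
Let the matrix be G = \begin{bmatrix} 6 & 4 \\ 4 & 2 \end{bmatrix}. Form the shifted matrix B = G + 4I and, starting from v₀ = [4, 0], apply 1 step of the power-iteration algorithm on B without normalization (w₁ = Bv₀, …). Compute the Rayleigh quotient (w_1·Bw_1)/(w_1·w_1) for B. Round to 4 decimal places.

12.2069

B = G + 4I has rows (10, 4); (4, 6)
w1 = Bv₀ = (10·4 + 4·0; 4·4 + 6·0) = (40, 16)
Bw1 = (464, 256)
w1·Bw1 = 22656; w1·w1 = 1856; μ ≈ 22656/1856 = 12.2069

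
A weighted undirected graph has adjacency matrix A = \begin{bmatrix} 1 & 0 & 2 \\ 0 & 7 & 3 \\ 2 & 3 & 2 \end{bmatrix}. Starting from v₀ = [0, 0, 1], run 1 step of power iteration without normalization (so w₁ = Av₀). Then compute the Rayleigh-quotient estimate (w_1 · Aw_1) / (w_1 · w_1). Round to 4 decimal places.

7.4706

w1 = Av₀ = (2, 3, 2)
Aw1 = (6, 27, 17)
w1·Aw1 = 2·6 + 3·27 + 2·17 = 127; w1·w1 = 2·2 + 3·3 + 2·2 = 17
λ ≈ 127/17 = 7.4706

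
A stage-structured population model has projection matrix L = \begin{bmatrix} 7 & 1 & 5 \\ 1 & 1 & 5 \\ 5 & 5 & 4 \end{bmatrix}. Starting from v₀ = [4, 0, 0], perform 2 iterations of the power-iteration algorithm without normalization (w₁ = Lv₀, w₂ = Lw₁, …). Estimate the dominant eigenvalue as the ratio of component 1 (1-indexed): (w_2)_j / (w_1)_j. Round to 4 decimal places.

λ ≈ 10.7143

w1 = Lv₀ = (7·4 + 1·0 + 5·0; 1·4 + 1·0 + 5·0; 5·4 + 5·0 + 4·0) = (28, 4, 20)
w2 = Lw1 = (7·28 + 1·4 + 5·20; 1·28 + 1·4 + 5·20; 5·28 + 5·4 + 4·20) = (300, 132, 240)
Ratio at component: 300 / 28 = 10.7143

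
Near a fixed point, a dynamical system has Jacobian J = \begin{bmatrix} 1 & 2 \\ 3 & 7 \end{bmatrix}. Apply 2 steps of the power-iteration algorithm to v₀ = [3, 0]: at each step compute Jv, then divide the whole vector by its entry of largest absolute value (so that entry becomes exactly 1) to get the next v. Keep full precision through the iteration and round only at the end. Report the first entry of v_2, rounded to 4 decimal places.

Jv0 = (3.00000, 9.00000); divide by 9.00000 → v1 = (0.33333, 1.00000)
Jv1 = (2.33333, 8.00000); divide by 8.00000 → v2 = (0.29167, 1.00000)
Requested entry of v2: 21/72 = 0.2917

0.2917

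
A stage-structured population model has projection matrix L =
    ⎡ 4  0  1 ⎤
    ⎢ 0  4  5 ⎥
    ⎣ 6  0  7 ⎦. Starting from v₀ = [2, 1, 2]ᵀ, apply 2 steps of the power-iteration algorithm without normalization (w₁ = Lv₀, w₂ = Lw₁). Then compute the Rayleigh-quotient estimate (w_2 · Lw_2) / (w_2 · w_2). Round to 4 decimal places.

9.2561

w1 = Lv₀ = (4·2 + 0·1 + 1·2; 0·2 + 4·1 + 5·2; 6·2 + 0·1 + 7·2) = (10, 14, 26)
w2 = Lw1 = (4·10 + 0·14 + 1·26; 0·10 + 4·14 + 5·26; 6·10 + 0·14 + 7·26) = (66, 186, 242)
Lw2 = (506, 1954, 2090)
w2·Lw2 = 66·506 + 186·1954 + 242·2090 = 902620; w2·w2 = 66·66 + 186·186 + 242·242 = 97516
λ ≈ 902620/97516 = 9.2561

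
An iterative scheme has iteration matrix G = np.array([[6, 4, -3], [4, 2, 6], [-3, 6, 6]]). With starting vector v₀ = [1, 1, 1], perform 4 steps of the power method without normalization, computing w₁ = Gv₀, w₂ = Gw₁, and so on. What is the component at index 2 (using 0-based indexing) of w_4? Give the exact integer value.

11565

w1 = Gv₀ = (7, 12, 9)
w2 = Gw1 = (63, 106, 105)
w3 = Gw2 = (487, 1094, 1077)
w4 = Gw3 = (4067, 10598, 11565)
The requested component of w4 is 11565.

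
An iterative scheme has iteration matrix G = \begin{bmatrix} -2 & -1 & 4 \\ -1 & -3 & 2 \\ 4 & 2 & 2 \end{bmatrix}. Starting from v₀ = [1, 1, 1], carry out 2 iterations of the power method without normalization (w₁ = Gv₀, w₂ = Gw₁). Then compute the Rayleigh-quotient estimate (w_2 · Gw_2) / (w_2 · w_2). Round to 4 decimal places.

w1 = Gv₀ = ((-2)·1 + (-1)·1 + 4·1; (-1)·1 + (-3)·1 + 2·1; 4·1 + 2·1 + 2·1) = (1, -2, 8)
w2 = Gw1 = ((-2)·1 + (-1)·(-2) + 4·8; (-1)·1 + (-3)·(-2) + 2·8; 4·1 + 2·(-2) + 2·8) = (32, 21, 16)
Gw2 = (-21, -63, 202)
w2·Gw2 = 32·(-21) + 21·(-63) + 16·202 = 1237; w2·w2 = 32·32 + 21·21 + 16·16 = 1721
λ ≈ 1237/1721 = 0.7188

λ ≈ 0.7188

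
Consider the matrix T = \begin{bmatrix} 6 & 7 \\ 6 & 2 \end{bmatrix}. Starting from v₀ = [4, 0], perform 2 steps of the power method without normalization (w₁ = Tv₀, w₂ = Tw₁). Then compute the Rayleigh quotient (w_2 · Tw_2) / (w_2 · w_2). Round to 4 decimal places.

10.7039

w1 = Tv₀ = (24, 24)
w2 = Tw1 = (312, 192)
Tw2 = (3216, 2256)
w2·Tw2 = 312·3216 + 192·2256 = 1436544; w2·w2 = 312·312 + 192·192 = 134208
λ ≈ 1436544/134208 = 10.7039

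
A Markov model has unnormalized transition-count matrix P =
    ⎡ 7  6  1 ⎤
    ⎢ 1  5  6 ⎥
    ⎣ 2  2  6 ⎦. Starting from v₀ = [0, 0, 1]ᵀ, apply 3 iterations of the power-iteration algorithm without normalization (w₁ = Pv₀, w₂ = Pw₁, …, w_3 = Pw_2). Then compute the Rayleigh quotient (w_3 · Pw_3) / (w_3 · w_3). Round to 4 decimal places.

w1 = Pv₀ = (7·0 + 6·0 + 1·1; 1·0 + 5·0 + 6·1; 2·0 + 2·0 + 6·1) = (1, 6, 6)
w2 = Pw1 = (7·1 + 6·6 + 1·6; 1·1 + 5·6 + 6·6; 2·1 + 2·6 + 6·6) = (49, 67, 50)
w3 = Pw2 = (795, 684, 532)
Pw3 = (10201, 7407, 6150)
w3·Pw3 = 795·10201 + 684·7407 + 532·6150 = 16447983; w3·w3 = 795·795 + 684·684 + 532·532 = 1382905
λ ≈ 16447983/1382905 = 11.8938

11.8938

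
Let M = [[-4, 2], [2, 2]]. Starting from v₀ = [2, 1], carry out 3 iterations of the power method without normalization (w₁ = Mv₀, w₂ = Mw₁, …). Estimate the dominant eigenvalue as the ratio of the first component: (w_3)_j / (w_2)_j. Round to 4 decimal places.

-4.0000

w1 = Mv₀ = ((-4)·2 + 2·1; 2·2 + 2·1) = (-6, 6)
w2 = Mw1 = ((-4)·(-6) + 2·6; 2·(-6) + 2·6) = (36, 0)
w3 = Mw2 = (-144, 72)
Ratio at component: -144 / 36 = -4.0000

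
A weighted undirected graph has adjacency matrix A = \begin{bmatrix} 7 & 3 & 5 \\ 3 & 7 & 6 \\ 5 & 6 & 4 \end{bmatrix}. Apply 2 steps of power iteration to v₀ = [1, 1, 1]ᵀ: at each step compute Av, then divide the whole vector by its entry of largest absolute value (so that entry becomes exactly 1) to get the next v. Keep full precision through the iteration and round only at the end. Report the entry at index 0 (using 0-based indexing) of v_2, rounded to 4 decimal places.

0.9231

Av0 = (15.00000, 16.00000, 15.00000); divide by 16.00000 → v1 = (0.93750, 1.00000, 0.93750)
Av1 = (14.25000, 15.43750, 14.43750); divide by 15.43750 → v2 = (0.92308, 1.00000, 0.93522)
Requested entry of v2: 228/247 = 0.9231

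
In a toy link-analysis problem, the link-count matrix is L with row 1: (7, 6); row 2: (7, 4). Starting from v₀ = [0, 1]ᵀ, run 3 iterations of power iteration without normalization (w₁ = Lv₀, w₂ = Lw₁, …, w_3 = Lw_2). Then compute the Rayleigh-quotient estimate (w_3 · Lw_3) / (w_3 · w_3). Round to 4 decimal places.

12.1531

w1 = Lv₀ = (7·0 + 6·1; 7·0 + 4·1) = (6, 4)
w2 = Lw1 = (7·6 + 6·4; 7·6 + 4·4) = (66, 58)
w3 = Lw2 = (810, 694)
Lw3 = (9834, 8446)
w3·Lw3 = 810·9834 + 694·8446 = 13827064; w3·w3 = 810·810 + 694·694 = 1137736
λ ≈ 13827064/1137736 = 12.1531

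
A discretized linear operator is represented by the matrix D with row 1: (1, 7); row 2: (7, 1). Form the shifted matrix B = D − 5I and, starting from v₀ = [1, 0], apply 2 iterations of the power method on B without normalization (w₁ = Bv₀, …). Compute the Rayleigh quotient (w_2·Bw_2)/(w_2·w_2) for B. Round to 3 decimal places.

μ ≈ -10.923

B = D − 5I has rows (-4, 7); (7, -4)
w1 = Bv₀ = ((-4)·1 + 7·0; 7·1 + (-4)·0) = (-4, 7)
w2 = Bw1 = ((-4)·(-4) + 7·7; 7·(-4) + (-4)·7) = (65, -56)
Bw2 = (-652, 679)
w2·Bw2 = -80404; w2·w2 = 7361; μ ≈ -80404/7361 = -10.923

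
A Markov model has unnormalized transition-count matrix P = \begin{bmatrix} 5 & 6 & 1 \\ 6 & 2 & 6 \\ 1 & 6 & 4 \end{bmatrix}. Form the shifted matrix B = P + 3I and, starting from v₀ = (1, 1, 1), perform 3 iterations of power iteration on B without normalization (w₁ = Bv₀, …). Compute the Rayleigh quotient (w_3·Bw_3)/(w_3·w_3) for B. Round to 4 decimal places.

B = P + 3I has rows (8, 6, 1); (6, 5, 6); (1, 6, 7)
w1 = Bv₀ = (8·1 + 6·1 + 1·1; 6·1 + 5·1 + 6·1; 1·1 + 6·1 + 7·1) = (15, 17, 14)
w2 = Bw1 = (8·15 + 6·17 + 1·14; 6·15 + 5·17 + 6·14; 1·15 + 6·17 + 7·14) = (236, 259, 215)
w3 = Bw2 = (3657, 4001, 3295)
Bw3 = (56557, 61717, 50728)
w3·Bw3 = 620907426; w3·w3 = 40238675; μ ≈ 620907426/40238675 = 15.4306

15.4306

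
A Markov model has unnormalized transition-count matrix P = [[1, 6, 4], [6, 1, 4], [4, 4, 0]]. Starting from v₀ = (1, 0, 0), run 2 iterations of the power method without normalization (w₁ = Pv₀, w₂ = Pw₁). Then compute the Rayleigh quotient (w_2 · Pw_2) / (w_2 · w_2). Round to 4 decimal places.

9.0347

w1 = Pv₀ = (1, 6, 4)
w2 = Pw1 = (53, 28, 28)
Pw2 = (333, 458, 324)
w2·Pw2 = 53·333 + 28·458 + 28·324 = 39545; w2·w2 = 53·53 + 28·28 + 28·28 = 4377
λ ≈ 39545/4377 = 9.0347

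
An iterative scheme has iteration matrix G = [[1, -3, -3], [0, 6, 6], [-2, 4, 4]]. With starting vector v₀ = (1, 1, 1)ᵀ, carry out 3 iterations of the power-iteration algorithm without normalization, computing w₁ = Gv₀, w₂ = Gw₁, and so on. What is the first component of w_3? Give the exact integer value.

w1 = Gv₀ = (-5, 12, 6)
w2 = Gw1 = (-59, 108, 82)
w3 = Gw2 = (-629, 1140, 878)
The requested component of w3 is -629.

-629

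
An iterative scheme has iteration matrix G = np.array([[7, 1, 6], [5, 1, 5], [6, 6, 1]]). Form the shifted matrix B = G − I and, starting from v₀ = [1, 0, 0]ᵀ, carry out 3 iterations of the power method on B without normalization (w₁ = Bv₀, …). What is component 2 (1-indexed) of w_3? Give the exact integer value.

B = G − I has rows (6, 1, 6); (5, 0, 5); (6, 6, 0)
w1 = Bv₀ = (6, 5, 6)
w2 = Bw1 = (77, 60, 66)
w3 = Bw2 = (918, 715, 822)
Requested component of w3: 715

715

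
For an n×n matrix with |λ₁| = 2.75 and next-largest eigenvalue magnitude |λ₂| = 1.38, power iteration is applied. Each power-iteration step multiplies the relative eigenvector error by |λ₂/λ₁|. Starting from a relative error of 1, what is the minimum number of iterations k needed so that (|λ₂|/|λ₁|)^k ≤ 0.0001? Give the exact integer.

14

|λ₂/λ₁| = 1.38/2.75 = 0.50182
Need k ≥ ln(0.0001) / ln(0.50182) = -9.2103 / -0.6895 ≈ 13.358
Smallest integer k satisfying the bound: 14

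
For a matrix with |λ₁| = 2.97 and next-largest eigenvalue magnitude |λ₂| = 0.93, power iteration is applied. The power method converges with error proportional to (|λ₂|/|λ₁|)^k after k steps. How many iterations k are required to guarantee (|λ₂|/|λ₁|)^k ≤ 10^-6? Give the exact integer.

|λ₂/λ₁| = 0.93/2.97 = 0.31313
Need k ≥ ln(10^-6) / ln(0.31313) = -13.8155 / -1.1611 ≈ 11.898
Smallest integer k satisfying the bound: 12

12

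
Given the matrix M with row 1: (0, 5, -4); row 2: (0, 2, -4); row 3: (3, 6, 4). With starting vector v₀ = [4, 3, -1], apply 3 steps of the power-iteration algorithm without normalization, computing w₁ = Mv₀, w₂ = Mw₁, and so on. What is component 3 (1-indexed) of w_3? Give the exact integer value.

218

w1 = Mv₀ = (0·4 + 5·3 + (-4)·(-1); 0·4 + 2·3 + (-4)·(-1); 3·4 + 6·3 + 4·(-1)) = (19, 10, 26)
w2 = Mw1 = (0·19 + 5·10 + (-4)·26; 0·19 + 2·10 + (-4)·26; 3·19 + 6·10 + 4·26) = (-54, -84, 221)
w3 = Mw2 = (-1304, -1052, 218)
The requested component of w3 is 218.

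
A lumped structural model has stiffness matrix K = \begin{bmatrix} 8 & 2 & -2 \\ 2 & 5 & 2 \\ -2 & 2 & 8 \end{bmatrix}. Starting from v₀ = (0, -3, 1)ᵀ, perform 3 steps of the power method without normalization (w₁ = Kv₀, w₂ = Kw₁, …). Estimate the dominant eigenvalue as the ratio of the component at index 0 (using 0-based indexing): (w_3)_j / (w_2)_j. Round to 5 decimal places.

w1 = Kv₀ = (8·0 + 2·(-3) + (-2)·1; 2·0 + 5·(-3) + 2·1; (-2)·0 + 2·(-3) + 8·1) = (-8, -13, 2)
w2 = Kw1 = (8·(-8) + 2·(-13) + (-2)·2; 2·(-8) + 5·(-13) + 2·2; (-2)·(-8) + 2·(-13) + 8·2) = (-94, -77, 6)
w3 = Kw2 = (-918, -561, 82)
Ratio at component: -918 / -94 = 9.76596

λ ≈ 9.76596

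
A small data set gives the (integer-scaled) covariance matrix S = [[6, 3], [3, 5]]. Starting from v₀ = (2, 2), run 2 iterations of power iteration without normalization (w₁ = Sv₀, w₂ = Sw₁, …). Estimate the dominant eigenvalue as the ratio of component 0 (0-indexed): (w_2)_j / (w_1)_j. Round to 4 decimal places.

λ ≈ 8.6667

w1 = Sv₀ = (18, 16)
w2 = Sw1 = (156, 134)
Ratio at component: 156 / 18 = 8.6667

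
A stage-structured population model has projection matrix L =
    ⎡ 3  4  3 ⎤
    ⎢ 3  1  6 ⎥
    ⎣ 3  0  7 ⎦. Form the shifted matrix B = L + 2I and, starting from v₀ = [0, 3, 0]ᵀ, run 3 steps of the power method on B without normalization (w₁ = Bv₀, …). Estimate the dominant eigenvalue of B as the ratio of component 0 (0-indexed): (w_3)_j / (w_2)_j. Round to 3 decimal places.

B = L + 2I has rows (5, 4, 3); (3, 3, 6); (3, 0, 9)
w1 = Bv₀ = (5·0 + 4·3 + 3·0; 3·0 + 3·3 + 6·0; 3·0 + 0·3 + 9·0) = (12, 9, 0)
w2 = Bw1 = (5·12 + 4·9 + 3·0; 3·12 + 3·9 + 6·0; 3·12 + 0·9 + 9·0) = (96, 63, 36)
w3 = Bw2 = (840, 693, 612)
Ratio: 840/96 = 8.750

8.750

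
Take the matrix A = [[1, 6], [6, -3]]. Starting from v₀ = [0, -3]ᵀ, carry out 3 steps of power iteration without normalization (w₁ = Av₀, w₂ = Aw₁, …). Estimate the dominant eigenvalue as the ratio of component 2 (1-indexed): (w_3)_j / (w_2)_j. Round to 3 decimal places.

w1 = Av₀ = (1·0 + 6·(-3); 6·0 + (-3)·(-3)) = (-18, 9)
w2 = Aw1 = (1·(-18) + 6·9; 6·(-18) + (-3)·9) = (36, -135)
w3 = Aw2 = (-774, 621)
Ratio at component: 621 / -135 = -4.600

λ ≈ -4.600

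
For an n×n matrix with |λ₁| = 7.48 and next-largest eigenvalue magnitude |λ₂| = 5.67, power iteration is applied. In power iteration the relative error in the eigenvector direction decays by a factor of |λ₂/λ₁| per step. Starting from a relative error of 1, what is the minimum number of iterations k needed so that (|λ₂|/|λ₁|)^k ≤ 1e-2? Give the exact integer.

|λ₂/λ₁| = 5.67/7.48 = 0.75802
Need k ≥ ln(1e-2) / ln(0.75802) = -4.6052 / -0.2770 ≈ 16.623
Smallest integer k satisfying the bound: 17

17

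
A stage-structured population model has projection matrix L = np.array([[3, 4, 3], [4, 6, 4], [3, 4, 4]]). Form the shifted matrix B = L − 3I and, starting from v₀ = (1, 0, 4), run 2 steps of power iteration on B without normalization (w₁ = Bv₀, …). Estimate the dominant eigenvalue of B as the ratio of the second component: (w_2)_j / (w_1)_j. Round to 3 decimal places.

6.800

B = L − 3I has rows (0, 4, 3); (4, 3, 4); (3, 4, 1)
w1 = Bv₀ = (0·1 + 4·0 + 3·4; 4·1 + 3·0 + 4·4; 3·1 + 4·0 + 1·4) = (12, 20, 7)
w2 = Bw1 = (0·12 + 4·20 + 3·7; 4·12 + 3·20 + 4·7; 3·12 + 4·20 + 1·7) = (101, 136, 123)
Ratio: 136/20 = 6.800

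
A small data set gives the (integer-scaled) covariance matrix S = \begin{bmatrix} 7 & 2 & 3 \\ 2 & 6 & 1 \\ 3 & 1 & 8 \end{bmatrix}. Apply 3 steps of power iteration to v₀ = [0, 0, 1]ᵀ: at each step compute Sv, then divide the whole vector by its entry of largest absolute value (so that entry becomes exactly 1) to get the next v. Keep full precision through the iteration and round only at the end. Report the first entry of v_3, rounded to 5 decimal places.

Sv0 = (3.000000, 1.000000, 8.000000); divide by 8.000000 → v1 = (0.375000, 0.125000, 1.000000)
Sv1 = (5.875000, 2.500000, 9.250000); divide by 9.250000 → v2 = (0.635135, 0.270270, 1.000000)
Sv2 = (7.986486, 3.891892, 10.175676); divide by 10.175676 → v3 = (0.784861, 0.382470, 1.000000)
Requested entry of v3: 591/753 = 0.78486

0.78486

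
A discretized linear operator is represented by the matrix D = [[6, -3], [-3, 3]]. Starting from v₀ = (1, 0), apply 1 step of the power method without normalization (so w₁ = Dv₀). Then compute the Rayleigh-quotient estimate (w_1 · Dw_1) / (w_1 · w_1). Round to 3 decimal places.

w1 = Dv₀ = (6·1 + (-3)·0; (-3)·1 + 3·0) = (6, -3)
Dw1 = (45, -27)
w1·Dw1 = 6·45 + (-3)·(-27) = 351; w1·w1 = 6·6 + (-3)·(-3) = 45
λ ≈ 351/45 = 7.800

7.800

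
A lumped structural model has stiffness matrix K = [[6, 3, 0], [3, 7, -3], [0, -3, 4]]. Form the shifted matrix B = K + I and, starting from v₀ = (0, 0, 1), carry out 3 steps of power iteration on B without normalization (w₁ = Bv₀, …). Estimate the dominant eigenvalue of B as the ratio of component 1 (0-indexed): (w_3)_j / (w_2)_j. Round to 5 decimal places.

μ ≈ 11.30769

B = K + I has rows (7, 3, 0); (3, 8, -3); (0, -3, 5)
w1 = Bv₀ = (0, -3, 5)
w2 = Bw1 = (-9, -39, 34)
w3 = Bw2 = (-180, -441, 287)
Ratio: -441/-39 = 11.30769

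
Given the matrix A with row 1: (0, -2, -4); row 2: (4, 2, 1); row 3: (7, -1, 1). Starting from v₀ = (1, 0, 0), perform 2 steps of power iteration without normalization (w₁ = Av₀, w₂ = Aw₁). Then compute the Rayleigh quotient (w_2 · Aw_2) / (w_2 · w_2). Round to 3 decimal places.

-0.618

w1 = Av₀ = (0·1 + (-2)·0 + (-4)·0; 4·1 + 2·0 + 1·0; 7·1 + (-1)·0 + 1·0) = (0, 4, 7)
w2 = Aw1 = (0·0 + (-2)·4 + (-4)·7; 4·0 + 2·4 + 1·7; 7·0 + (-1)·4 + 1·7) = (-36, 15, 3)
Aw2 = (-42, -111, -264)
w2·Aw2 = (-36)·(-42) + 15·(-111) + 3·(-264) = -945; w2·w2 = (-36)·(-36) + 15·15 + 3·3 = 1530
λ ≈ -945/1530 = -0.618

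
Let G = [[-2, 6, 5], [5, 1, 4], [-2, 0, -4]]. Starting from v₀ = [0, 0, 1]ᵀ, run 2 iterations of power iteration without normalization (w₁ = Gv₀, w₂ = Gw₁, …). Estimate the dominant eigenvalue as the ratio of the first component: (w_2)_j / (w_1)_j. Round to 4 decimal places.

w1 = Gv₀ = (5, 4, -4)
w2 = Gw1 = (-6, 13, 6)
Ratio at component: -6 / 5 = -1.2000

-1.2000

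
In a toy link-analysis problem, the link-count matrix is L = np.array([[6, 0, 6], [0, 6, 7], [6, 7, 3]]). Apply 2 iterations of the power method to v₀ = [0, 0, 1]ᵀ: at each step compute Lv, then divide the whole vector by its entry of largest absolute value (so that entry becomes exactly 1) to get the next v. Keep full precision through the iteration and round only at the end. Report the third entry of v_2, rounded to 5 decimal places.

1.00000

Lv0 = (6.000000, 7.000000, 3.000000); divide by 7.000000 → v1 = (0.857143, 1.000000, 0.428571)
Lv1 = (7.714286, 9.000000, 13.428571); divide by 13.428571 → v2 = (0.574468, 0.670213, 1.000000)
Requested entry of v2: 94/94 = 1.00000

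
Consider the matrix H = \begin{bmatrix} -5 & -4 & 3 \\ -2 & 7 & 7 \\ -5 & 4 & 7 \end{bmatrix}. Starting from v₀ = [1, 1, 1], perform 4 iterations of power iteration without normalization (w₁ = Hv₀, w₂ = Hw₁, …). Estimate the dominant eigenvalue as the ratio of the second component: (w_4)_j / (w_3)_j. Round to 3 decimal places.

w1 = Hv₀ = ((-5)·1 + (-4)·1 + 3·1; (-2)·1 + 7·1 + 7·1; (-5)·1 + 4·1 + 7·1) = (-6, 12, 6)
w2 = Hw1 = ((-5)·(-6) + (-4)·12 + 3·6; (-2)·(-6) + 7·12 + 7·6; (-5)·(-6) + 4·12 + 7·6) = (0, 138, 120)
w3 = Hw2 = (-192, 1806, 1392)
w4 = Hw3 = (-2088, 22770, 17928)
Ratio at component: 22770 / 1806 = 12.608

12.608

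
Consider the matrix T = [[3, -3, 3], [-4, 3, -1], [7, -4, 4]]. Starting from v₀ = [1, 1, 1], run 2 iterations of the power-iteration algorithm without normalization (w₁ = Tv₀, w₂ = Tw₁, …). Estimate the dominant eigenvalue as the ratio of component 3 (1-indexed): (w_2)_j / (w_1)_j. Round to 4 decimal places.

λ ≈ 8.1429

w1 = Tv₀ = (3, -2, 7)
w2 = Tw1 = (36, -25, 57)
Ratio at component: 57 / 7 = 8.1429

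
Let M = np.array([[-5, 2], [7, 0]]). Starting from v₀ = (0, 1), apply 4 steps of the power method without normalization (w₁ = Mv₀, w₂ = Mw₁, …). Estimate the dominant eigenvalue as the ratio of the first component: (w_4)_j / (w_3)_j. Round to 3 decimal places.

-6.795

w1 = Mv₀ = (2, 0)
w2 = Mw1 = (-10, 14)
w3 = Mw2 = (78, -70)
w4 = Mw3 = (-530, 546)
Ratio at component: -530 / 78 = -6.795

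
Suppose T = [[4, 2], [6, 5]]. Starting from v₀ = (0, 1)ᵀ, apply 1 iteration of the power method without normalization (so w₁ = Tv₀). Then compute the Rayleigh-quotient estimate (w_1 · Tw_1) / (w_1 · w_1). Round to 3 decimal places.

7.621

w1 = Tv₀ = (2, 5)
Tw1 = (18, 37)
w1·Tw1 = 2·18 + 5·37 = 221; w1·w1 = 2·2 + 5·5 = 29
λ ≈ 221/29 = 7.621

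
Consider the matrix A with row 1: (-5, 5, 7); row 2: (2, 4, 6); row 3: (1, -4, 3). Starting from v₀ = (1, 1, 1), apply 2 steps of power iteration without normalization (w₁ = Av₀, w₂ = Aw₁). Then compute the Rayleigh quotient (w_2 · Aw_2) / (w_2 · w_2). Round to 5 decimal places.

w1 = Av₀ = ((-5)·1 + 5·1 + 7·1; 2·1 + 4·1 + 6·1; 1·1 + (-4)·1 + 3·1) = (7, 12, 0)
w2 = Aw1 = ((-5)·7 + 5·12 + 7·0; 2·7 + 4·12 + 6·0; 1·7 + (-4)·12 + 3·0) = (25, 62, -41)
Aw2 = (-102, 52, -346)
w2·Aw2 = 25·(-102) + 62·52 + (-41)·(-346) = 14860; w2·w2 = 25·25 + 62·62 + (-41)·(-41) = 6150
λ ≈ 14860/6150 = 2.41626

λ ≈ 2.41626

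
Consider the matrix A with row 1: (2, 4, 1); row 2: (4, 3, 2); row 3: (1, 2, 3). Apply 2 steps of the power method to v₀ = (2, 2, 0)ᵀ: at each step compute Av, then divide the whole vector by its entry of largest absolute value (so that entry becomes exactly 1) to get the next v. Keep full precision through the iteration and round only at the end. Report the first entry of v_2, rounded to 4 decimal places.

0.8431

Av0 = (12.00000, 14.00000, 6.00000); divide by 14.00000 → v1 = (0.85714, 1.00000, 0.42857)
Av1 = (6.14286, 7.28571, 4.14286); divide by 7.28571 → v2 = (0.84314, 1.00000, 0.56863)
Requested entry of v2: 86/102 = 0.8431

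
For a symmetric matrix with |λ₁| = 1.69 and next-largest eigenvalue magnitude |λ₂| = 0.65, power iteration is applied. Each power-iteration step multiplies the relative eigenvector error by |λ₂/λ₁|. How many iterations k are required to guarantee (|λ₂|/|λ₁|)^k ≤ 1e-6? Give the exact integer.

15

|λ₂/λ₁| = 0.65/1.69 = 0.38462
Need k ≥ ln(1e-6) / ln(0.38462) = -13.8155 / -0.9555 ≈ 14.459
Smallest integer k satisfying the bound: 15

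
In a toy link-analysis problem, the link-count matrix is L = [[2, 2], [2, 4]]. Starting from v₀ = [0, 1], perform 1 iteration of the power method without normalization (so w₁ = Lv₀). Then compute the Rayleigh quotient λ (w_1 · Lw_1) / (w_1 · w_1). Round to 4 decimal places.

w1 = Lv₀ = (2·0 + 2·1; 2·0 + 4·1) = (2, 4)
Lw1 = (12, 20)
w1·Lw1 = 2·12 + 4·20 = 104; w1·w1 = 2·2 + 4·4 = 20
λ ≈ 104/20 = 5.2000

λ ≈ 5.2000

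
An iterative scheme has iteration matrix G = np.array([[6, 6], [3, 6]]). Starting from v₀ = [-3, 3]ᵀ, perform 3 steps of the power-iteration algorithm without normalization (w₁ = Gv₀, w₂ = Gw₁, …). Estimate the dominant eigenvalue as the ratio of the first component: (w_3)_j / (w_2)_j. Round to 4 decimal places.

12.0000

w1 = Gv₀ = (6·(-3) + 6·3; 3·(-3) + 6·3) = (0, 9)
w2 = Gw1 = (6·0 + 6·9; 3·0 + 6·9) = (54, 54)
w3 = Gw2 = (648, 486)
Ratio at component: 648 / 54 = 12.0000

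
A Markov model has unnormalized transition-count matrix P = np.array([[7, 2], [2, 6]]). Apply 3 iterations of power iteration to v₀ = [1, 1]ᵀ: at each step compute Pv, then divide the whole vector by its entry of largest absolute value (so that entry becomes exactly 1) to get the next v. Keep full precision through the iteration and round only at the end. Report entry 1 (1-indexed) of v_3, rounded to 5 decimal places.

Pv0 = (9.000000, 8.000000); divide by 9.000000 → v1 = (1.000000, 0.888889)
Pv1 = (8.777778, 7.333333); divide by 8.777778 → v2 = (1.000000, 0.835443)
Pv2 = (8.670886, 7.012658); divide by 8.670886 → v3 = (1.000000, 0.808759)
Requested entry of v3: 685/685 = 1.00000

1.00000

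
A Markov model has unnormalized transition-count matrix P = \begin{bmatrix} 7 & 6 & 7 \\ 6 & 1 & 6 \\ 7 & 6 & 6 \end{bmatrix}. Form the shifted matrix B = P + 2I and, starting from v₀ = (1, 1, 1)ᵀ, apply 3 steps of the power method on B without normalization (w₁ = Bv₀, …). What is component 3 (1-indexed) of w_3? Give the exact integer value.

B = P + 2I has rows (9, 6, 7); (6, 3, 6); (7, 6, 8)
w1 = Bv₀ = (9·1 + 6·1 + 7·1; 6·1 + 3·1 + 6·1; 7·1 + 6·1 + 8·1) = (22, 15, 21)
w2 = Bw1 = (9·22 + 6·15 + 7·21; 6·22 + 3·15 + 6·21; 7·22 + 6·15 + 8·21) = (435, 303, 412)
w3 = Bw2 = (8617, 5991, 8159)
Requested component of w3: 8159

8159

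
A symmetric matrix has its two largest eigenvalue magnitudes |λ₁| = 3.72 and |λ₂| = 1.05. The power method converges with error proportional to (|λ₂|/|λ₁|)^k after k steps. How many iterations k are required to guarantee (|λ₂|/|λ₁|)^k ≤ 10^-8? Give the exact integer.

15

|λ₂/λ₁| = 1.05/3.72 = 0.28226
Need k ≥ ln(10^-8) / ln(0.28226) = -18.4207 / -1.2649 ≈ 14.563
Smallest integer k satisfying the bound: 15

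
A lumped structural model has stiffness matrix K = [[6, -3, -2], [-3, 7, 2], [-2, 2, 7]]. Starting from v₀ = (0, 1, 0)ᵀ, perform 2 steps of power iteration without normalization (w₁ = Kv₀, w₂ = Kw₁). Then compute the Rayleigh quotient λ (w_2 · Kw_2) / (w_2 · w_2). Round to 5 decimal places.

w1 = Kv₀ = (6·0 + (-3)·1 + (-2)·0; (-3)·0 + 7·1 + 2·0; (-2)·0 + 2·1 + 7·0) = (-3, 7, 2)
w2 = Kw1 = (6·(-3) + (-3)·7 + (-2)·2; (-3)·(-3) + 7·7 + 2·2; (-2)·(-3) + 2·7 + 7·2) = (-43, 62, 34)
Kw2 = (-512, 631, 448)
w2·Kw2 = (-43)·(-512) + 62·631 + 34·448 = 76370; w2·w2 = (-43)·(-43) + 62·62 + 34·34 = 6849
λ ≈ 76370/6849 = 11.15053

11.15053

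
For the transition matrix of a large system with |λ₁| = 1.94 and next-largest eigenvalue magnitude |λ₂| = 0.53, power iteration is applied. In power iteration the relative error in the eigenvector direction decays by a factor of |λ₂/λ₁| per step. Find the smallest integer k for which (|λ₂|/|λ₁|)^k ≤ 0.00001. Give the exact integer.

|λ₂/λ₁| = 0.53/1.94 = 0.27320
Need k ≥ ln(0.00001) / ln(0.27320) = -11.5129 / -1.2976 ≈ 8.873
Smallest integer k satisfying the bound: 9

9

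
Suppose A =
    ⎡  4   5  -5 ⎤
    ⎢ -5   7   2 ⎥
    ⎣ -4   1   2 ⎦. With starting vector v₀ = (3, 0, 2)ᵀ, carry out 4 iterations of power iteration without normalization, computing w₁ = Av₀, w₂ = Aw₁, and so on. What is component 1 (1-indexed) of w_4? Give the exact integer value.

w1 = Av₀ = (4·3 + 5·0 + (-5)·2; (-5)·3 + 7·0 + 2·2; (-4)·3 + 1·0 + 2·2) = (2, -11, -8)
w2 = Aw1 = (4·2 + 5·(-11) + (-5)·(-8); (-5)·2 + 7·(-11) + 2·(-8); (-4)·2 + 1·(-11) + 2·(-8)) = (-7, -103, -35)
w3 = Aw2 = (-368, -756, -145)
w4 = Aw3 = (-4527, -3742, 426)
The requested component of w4 is -4527.

-4527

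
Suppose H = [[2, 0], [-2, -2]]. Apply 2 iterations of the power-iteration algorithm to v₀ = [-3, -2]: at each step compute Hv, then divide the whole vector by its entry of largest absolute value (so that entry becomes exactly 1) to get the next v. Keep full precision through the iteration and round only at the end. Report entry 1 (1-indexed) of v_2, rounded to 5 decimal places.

1.00000

Hv0 = (-6.000000, 10.000000); divide by 10.000000 → v1 = (-0.600000, 1.000000)
Hv1 = (-1.200000, -0.800000); divide by -1.200000 → v2 = (1.000000, 0.666667)
Requested entry of v2: -12/-12 = 1.00000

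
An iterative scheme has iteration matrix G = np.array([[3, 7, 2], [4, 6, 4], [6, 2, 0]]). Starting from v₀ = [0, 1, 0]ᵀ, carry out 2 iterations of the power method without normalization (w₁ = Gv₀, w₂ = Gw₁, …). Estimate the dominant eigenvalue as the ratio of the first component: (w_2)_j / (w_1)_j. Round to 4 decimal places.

9.5714

w1 = Gv₀ = (3·0 + 7·1 + 2·0; 4·0 + 6·1 + 4·0; 6·0 + 2·1 + 0·0) = (7, 6, 2)
w2 = Gw1 = (3·7 + 7·6 + 2·2; 4·7 + 6·6 + 4·2; 6·7 + 2·6 + 0·2) = (67, 72, 54)
Ratio at component: 67 / 7 = 9.5714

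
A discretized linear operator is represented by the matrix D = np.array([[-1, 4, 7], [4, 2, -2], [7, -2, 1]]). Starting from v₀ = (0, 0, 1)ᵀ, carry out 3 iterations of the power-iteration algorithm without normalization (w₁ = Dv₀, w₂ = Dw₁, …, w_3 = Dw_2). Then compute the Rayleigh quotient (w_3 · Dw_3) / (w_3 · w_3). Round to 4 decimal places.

-3.7756

w1 = Dv₀ = ((-1)·0 + 4·0 + 7·1; 4·0 + 2·0 + (-2)·1; 7·0 + (-2)·0 + 1·1) = (7, -2, 1)
w2 = Dw1 = ((-1)·7 + 4·(-2) + 7·1; 4·7 + 2·(-2) + (-2)·1; 7·7 + (-2)·(-2) + 1·1) = (-8, 22, 54)
w3 = Dw2 = (474, -96, -46)
Dw3 = (-1180, 1796, 3464)
w3·Dw3 = 474·(-1180) + (-96)·1796 + (-46)·3464 = -891080; w3·w3 = 474·474 + (-96)·(-96) + (-46)·(-46) = 236008
λ ≈ -891080/236008 = -3.7756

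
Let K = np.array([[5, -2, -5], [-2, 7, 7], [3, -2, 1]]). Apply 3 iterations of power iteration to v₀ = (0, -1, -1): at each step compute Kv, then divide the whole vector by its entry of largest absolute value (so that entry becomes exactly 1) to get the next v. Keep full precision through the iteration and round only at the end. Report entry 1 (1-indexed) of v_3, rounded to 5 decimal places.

-0.49900

Kv0 = (7.000000, -14.000000, 1.000000); divide by -14.000000 → v1 = (-0.500000, 1.000000, -0.071429)
Kv1 = (-4.142857, 7.500000, -3.571429); divide by 7.500000 → v2 = (-0.552381, 1.000000, -0.476190)
Kv2 = (-2.380952, 4.771429, -4.133333); divide by 4.771429 → v3 = (-0.499002, 1.000000, -0.866267)
Requested entry of v3: 250/-501 = -0.49900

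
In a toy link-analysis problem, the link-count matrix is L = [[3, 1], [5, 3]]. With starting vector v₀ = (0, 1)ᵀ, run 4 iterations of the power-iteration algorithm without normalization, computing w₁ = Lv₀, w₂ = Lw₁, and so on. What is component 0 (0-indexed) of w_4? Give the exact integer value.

w1 = Lv₀ = (3·0 + 1·1; 5·0 + 3·1) = (1, 3)
w2 = Lw1 = (3·1 + 1·3; 5·1 + 3·3) = (6, 14)
w3 = Lw2 = (32, 72)
w4 = Lw3 = (168, 376)
The requested component of w4 is 168.

168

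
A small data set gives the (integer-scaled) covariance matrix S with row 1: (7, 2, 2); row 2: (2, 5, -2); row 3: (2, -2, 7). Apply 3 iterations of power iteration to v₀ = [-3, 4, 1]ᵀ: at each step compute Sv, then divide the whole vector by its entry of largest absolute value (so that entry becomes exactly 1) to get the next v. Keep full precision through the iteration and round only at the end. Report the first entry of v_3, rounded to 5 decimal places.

Sv0 = (-11.000000, 12.000000, -7.000000); divide by 12.000000 → v1 = (-0.916667, 1.000000, -0.583333)
Sv1 = (-5.583333, 4.333333, -7.916667); divide by -7.916667 → v2 = (0.705263, -0.547368, 1.000000)
Sv2 = (5.842105, -3.326316, 9.505263); divide by 9.505263 → v3 = (0.614618, -0.349945, 1.000000)
Requested entry of v3: -555/-903 = 0.61462

0.61462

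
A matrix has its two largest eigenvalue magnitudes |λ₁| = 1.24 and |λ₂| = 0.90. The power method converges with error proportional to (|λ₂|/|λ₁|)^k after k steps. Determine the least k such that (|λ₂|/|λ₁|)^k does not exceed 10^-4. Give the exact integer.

29

|λ₂/λ₁| = 0.90/1.24 = 0.72581
Need k ≥ ln(10^-4) / ln(0.72581) = -9.2103 / -0.3205 ≈ 28.740
Smallest integer k satisfying the bound: 29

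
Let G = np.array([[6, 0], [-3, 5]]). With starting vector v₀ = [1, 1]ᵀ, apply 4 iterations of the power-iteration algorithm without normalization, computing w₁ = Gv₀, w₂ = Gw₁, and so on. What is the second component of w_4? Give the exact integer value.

w1 = Gv₀ = (6·1 + 0·1; (-3)·1 + 5·1) = (6, 2)
w2 = Gw1 = (6·6 + 0·2; (-3)·6 + 5·2) = (36, -8)
w3 = Gw2 = (216, -148)
w4 = Gw3 = (1296, -1388)
The requested component of w4 is -1388.

-1388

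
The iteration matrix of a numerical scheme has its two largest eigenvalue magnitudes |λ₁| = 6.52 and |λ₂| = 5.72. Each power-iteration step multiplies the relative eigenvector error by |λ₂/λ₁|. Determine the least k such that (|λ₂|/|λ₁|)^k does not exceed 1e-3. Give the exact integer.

53

|λ₂/λ₁| = 5.72/6.52 = 0.87730
Need k ≥ ln(1e-3) / ln(0.87730) = -6.9078 / -0.1309 ≈ 52.769
Smallest integer k satisfying the bound: 53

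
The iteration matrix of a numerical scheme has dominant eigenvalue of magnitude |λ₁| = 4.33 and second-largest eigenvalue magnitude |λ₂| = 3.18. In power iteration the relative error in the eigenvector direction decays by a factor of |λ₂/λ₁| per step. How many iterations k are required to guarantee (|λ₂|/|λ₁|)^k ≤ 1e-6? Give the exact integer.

|λ₂/λ₁| = 3.18/4.33 = 0.73441
Need k ≥ ln(1e-6) / ln(0.73441) = -13.8155 / -0.3087 ≈ 44.756
Smallest integer k satisfying the bound: 45

45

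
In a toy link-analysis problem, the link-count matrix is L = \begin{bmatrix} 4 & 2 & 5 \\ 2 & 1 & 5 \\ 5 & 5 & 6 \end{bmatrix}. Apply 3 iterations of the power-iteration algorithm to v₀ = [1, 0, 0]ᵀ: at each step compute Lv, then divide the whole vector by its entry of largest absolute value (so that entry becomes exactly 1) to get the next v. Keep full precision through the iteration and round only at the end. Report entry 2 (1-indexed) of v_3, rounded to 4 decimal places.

Lv0 = (4.00000, 2.00000, 5.00000); divide by 5.00000 → v1 = (0.80000, 0.40000, 1.00000)
Lv1 = (9.00000, 7.00000, 12.00000); divide by 12.00000 → v2 = (0.75000, 0.58333, 1.00000)
Lv2 = (9.16667, 7.08333, 12.66667); divide by 12.66667 → v3 = (0.72368, 0.55921, 1.00000)
Requested entry of v3: 425/760 = 0.5592

0.5592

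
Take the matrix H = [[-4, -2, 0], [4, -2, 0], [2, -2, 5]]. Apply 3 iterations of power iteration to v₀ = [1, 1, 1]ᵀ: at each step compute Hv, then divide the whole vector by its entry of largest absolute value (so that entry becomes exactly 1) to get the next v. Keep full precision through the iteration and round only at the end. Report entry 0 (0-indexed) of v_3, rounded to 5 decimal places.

Hv0 = (-6.000000, 2.000000, 5.000000); divide by -6.000000 → v1 = (1.000000, -0.333333, -0.833333)
Hv1 = (-3.333333, 4.666667, -1.500000); divide by 4.666667 → v2 = (-0.714286, 1.000000, -0.321429)
Hv2 = (0.857143, -4.857143, -5.035714); divide by -5.035714 → v3 = (-0.170213, 0.964539, 1.000000)
Requested entry of v3: -24/141 = -0.17021

-0.17021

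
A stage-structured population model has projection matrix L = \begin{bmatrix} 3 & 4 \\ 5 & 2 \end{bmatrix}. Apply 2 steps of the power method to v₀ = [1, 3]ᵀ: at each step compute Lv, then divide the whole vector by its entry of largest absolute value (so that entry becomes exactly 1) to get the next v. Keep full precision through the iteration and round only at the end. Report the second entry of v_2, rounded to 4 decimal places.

1.0000

Lv0 = (15.00000, 11.00000); divide by 15.00000 → v1 = (1.00000, 0.73333)
Lv1 = (5.93333, 6.46667); divide by 6.46667 → v2 = (0.91753, 1.00000)
Requested entry of v2: 97/97 = 1.0000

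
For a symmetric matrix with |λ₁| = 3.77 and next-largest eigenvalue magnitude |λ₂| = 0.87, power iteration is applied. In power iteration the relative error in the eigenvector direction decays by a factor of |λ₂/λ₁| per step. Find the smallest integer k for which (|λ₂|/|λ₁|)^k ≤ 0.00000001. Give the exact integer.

|λ₂/λ₁| = 0.87/3.77 = 0.23077
Need k ≥ ln(0.00000001) / ln(0.23077) = -18.4207 / -1.4663 ≈ 12.562
Smallest integer k satisfying the bound: 13

13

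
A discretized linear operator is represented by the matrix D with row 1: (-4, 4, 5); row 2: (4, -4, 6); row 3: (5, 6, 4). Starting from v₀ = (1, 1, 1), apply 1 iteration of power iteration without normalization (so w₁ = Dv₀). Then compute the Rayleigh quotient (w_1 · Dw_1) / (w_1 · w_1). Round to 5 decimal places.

9.53147

w1 = Dv₀ = ((-4)·1 + 4·1 + 5·1; 4·1 + (-4)·1 + 6·1; 5·1 + 6·1 + 4·1) = (5, 6, 15)
Dw1 = (79, 86, 121)
w1·Dw1 = 5·79 + 6·86 + 15·121 = 2726; w1·w1 = 5·5 + 6·6 + 15·15 = 286
λ ≈ 2726/286 = 9.53147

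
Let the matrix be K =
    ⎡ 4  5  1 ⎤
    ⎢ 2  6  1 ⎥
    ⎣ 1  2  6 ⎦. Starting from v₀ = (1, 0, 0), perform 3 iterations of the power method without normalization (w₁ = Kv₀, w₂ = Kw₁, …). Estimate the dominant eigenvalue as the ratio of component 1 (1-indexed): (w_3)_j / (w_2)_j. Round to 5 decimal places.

8.40741

w1 = Kv₀ = (4, 2, 1)
w2 = Kw1 = (27, 21, 14)
w3 = Kw2 = (227, 194, 153)
Ratio at component: 227 / 27 = 8.40741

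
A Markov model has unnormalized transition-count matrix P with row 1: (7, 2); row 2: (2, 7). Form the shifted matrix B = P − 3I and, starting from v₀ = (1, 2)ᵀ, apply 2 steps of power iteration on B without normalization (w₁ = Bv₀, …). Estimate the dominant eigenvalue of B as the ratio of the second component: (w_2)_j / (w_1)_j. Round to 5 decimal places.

μ ≈ 5.60000

B = P − 3I has rows (4, 2); (2, 4)
w1 = Bv₀ = (8, 10)
w2 = Bw1 = (52, 56)
Ratio: 56/10 = 5.60000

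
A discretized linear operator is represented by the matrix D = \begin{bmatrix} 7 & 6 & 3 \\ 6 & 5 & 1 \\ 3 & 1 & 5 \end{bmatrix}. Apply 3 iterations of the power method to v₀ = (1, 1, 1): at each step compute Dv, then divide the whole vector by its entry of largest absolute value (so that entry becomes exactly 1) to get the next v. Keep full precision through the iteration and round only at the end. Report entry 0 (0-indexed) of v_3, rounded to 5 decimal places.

Dv0 = (16.000000, 12.000000, 9.000000); divide by 16.000000 → v1 = (1.000000, 0.750000, 0.562500)
Dv1 = (13.187500, 10.312500, 6.562500); divide by 13.187500 → v2 = (1.000000, 0.781991, 0.497630)
Dv2 = (13.184834, 10.407583, 6.270142); divide by 13.184834 → v3 = (1.000000, 0.789360, 0.475557)
Requested entry of v3: 2782/2782 = 1.00000

1.00000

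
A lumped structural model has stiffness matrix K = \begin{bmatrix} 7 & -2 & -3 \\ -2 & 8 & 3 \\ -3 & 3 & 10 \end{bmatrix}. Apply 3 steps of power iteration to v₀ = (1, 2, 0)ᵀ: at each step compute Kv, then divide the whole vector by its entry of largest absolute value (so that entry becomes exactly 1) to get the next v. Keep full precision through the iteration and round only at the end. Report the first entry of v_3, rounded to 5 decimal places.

Kv0 = (3.000000, 14.000000, 3.000000); divide by 14.000000 → v1 = (0.214286, 1.000000, 0.214286)
Kv1 = (-1.142857, 8.214286, 4.500000); divide by 8.214286 → v2 = (-0.139130, 1.000000, 0.547826)
Kv2 = (-4.617391, 9.921739, 8.895652); divide by 9.921739 → v3 = (-0.465381, 1.000000, 0.896582)
Requested entry of v3: -531/1141 = -0.46538

-0.46538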